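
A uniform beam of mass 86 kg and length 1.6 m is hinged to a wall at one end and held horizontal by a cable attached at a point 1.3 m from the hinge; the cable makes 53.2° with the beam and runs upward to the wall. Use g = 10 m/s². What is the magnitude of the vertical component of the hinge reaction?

Take torques about the hinge: T sin 53.2° · 1.3 = 86×10×0.8 = 688 N·m.
So T = 688 / (0.8007 × 1.3) = 660.93 N.
ΣF_y = 0: H_y = (86×10) − T sin 53.2° = 860 − 529.23 = 330.77 N.

|H_y| ≈ 331 N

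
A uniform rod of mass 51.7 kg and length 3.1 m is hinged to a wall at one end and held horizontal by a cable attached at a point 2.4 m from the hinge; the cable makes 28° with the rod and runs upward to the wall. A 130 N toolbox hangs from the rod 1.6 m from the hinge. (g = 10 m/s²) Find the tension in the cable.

Take torques about the hinge: T sin 28° · 2.4 = 51.7×10×1.55 + 130×1.6 = 1009.4 N·m.
So T = 1009.4 / (0.4695 × 2.4) = 895.82 N.

T ≈ 896 N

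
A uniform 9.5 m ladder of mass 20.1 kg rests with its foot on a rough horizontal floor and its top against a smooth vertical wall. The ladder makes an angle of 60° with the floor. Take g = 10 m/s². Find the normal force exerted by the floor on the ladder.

ΣF_y = 0: N_floor = 20.1×10 = 201 N.

N_floor ≈ 201 N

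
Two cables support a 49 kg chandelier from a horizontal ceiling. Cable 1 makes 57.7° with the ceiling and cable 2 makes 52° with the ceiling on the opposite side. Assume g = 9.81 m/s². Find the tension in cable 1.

Weight W = 49 × 9.81 = 480.7 N acts straight down.
Horizontal: T_1 cos 57.7° = T_2 cos 52°  →  T_2 = 0.8679 T_1.
Vertical: T_1 sin 57.7° + T_2 sin 52° = 480.7.
Substituting the horizontal relation into the vertical equation gives 1.529 T_1 = 480.7, so T_1 = 314.3 N.

T_1 ≈ 314 N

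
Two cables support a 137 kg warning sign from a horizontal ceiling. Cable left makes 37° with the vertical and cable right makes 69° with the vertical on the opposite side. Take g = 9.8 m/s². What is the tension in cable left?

T_left ≈ 1300 N

Angles from the horizontal: cable left is 90° − 37° = 53°, cable right is 90° − 69° = 21°.
Weight W = 137 × 9.8 = 1343 N acts straight down.
Horizontal: T_left cos 53° = T_right cos 21°  →  T_right = 0.6446 T_left.
Vertical: T_left sin 53° + T_right sin 21° = 1343.
Substituting the horizontal relation into the vertical equation gives 1.03 T_left = 1343, so T_left = 1304 N.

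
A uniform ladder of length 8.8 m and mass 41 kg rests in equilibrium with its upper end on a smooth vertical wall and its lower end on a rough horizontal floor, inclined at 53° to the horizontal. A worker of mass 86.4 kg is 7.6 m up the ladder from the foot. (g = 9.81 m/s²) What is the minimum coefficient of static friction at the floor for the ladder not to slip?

ΣF_y = 0: N_floor = 41×9.81 + 86.4×9.81 = 1249.8 N.
Torques about the foot: N_wall · 8.8 sin 53° = 41×9.81×4.4 cos 53° + 86.4×9.81×7.6 cos 53° → N_wall = 703.15 N.
ΣF_x = 0: f_floor = N_wall = 703.15 N.
μ_min = f_floor / N_floor = 703.15 / 1249.8 = 0.5626.

μ_min ≈ 0.563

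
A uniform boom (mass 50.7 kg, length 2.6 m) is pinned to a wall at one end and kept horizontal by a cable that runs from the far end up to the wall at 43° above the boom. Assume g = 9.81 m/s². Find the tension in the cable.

T ≈ 365 N

Take torques about the hinge: T sin 43° · 2.6 = 50.7×9.81×1.3 = 646.58 N·m.
So T = 646.58 / (0.6820 × 2.6) = 364.64 N.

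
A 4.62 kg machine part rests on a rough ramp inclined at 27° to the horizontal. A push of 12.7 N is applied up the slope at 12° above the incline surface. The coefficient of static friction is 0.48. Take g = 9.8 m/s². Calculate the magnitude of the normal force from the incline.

N ≈ 37.7 N

Axes along / perpendicular to the incline. W sin 27° = 20.55 N down-slope; W cos 27° = 40.34 N into the surface.
Perpendicular: N = W cos 27° − P sin 12° = 40.34 − 2.64 = 37.7 N.
Along incline: P cos 12° + f = W sin 27° (friction acts up-slope) → f = 20.55 − 12.42 = 8.132 N.
|f| = 8.132 N ≤ μN = 18.1 N, so the machine part is indeed static.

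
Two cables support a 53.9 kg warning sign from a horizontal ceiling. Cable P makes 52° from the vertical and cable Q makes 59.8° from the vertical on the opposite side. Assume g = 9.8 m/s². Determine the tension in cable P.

T_P ≈ 492 N

Angles from the horizontal: cable P is 90° − 52° = 38°, cable Q is 90° − 59.8° = 30.2°.
Weight W = 53.9 × 9.8 = 528.2 N acts straight down.
Horizontal: T_P cos 38° = T_Q cos 30.2°  →  T_Q = 0.9118 T_P.
Vertical: T_P sin 38° + T_Q sin 30.2° = 528.2.
Substituting the horizontal relation into the vertical equation gives 1.074 T_P = 528.2, so T_P = 491.7 N.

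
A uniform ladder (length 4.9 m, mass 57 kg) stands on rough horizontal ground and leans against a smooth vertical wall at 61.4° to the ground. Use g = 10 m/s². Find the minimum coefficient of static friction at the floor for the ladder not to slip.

μ_min ≈ 0.273

ΣF_y = 0: N_floor = 57×10 = 570 N.
Torques about the foot: N_wall · 4.9 sin 61.4° = 57×10×2.45 cos 61.4° → N_wall = 155.39 N.
ΣF_x = 0: f_floor = N_wall = 155.39 N.
μ_min = f_floor / N_floor = 155.39 / 570 = 0.2726.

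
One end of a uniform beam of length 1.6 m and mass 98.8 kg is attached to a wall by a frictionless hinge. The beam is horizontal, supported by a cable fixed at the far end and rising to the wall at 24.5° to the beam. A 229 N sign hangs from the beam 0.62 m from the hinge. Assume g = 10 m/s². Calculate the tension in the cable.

Take torques about the hinge: T sin 24.5° · 1.6 = 98.8×10×0.8 + 229×0.62 = 932.38 N·m.
So T = 932.38 / (0.4147 × 1.6) = 1405.2 N.

T ≈ 1410 N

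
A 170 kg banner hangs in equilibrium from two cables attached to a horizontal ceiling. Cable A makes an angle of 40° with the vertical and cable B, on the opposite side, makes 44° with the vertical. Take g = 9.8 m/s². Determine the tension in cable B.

T_B ≈ 1080 N

Angles from the horizontal: cable A is 90° − 40° = 50°, cable B is 90° − 44° = 46°.
Weight W = 170 × 9.8 = 1666 N acts straight down.
Horizontal: T_A cos 50° = T_B cos 46°  →  T_A = 1.081 T_B.
Vertical: T_A sin 50° + T_B sin 46° = 1666.
Substituting the horizontal relation into the vertical equation gives 1.547 T_B = 1666, so T_B = 1077 N.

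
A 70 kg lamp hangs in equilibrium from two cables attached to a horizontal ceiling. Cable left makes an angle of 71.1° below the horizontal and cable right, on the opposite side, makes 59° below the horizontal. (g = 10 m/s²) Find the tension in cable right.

Weight W = 70 × 10 = 700 N acts straight down.
Horizontal: T_left cos 71.1° = T_right cos 59°  →  T_left = 1.59 T_right.
Vertical: T_left sin 71.1° + T_right sin 59° = 700.
Substituting the horizontal relation into the vertical equation gives 2.361 T_right = 700, so T_right = 296.4 N.

T_right ≈ 296 N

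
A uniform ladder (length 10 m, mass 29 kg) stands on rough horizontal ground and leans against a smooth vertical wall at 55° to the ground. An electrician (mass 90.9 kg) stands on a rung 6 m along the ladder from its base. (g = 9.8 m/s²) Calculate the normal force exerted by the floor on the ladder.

N_floor ≈ 1180 N

ΣF_y = 0: N_floor = 29×9.8 + 90.9×9.8 = 1175 N.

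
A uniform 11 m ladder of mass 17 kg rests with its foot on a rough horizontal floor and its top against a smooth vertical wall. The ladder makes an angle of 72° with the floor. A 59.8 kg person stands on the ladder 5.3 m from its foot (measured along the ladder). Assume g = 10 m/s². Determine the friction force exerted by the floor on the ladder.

f ≈ 121 N

Torques about the foot: N_wall · 11 sin 72° = 17×10×5.5 cos 72° + 59.8×10×5.3 cos 72° → N_wall = 121.24 N.
ΣF_x = 0: f_floor = N_wall = 121.24 N.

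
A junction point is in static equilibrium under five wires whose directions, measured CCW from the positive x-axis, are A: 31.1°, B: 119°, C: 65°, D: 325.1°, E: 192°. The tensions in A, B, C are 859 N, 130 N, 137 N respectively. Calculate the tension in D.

T_D ≈ 705 N

Resolve: ΣF_x = 859 cos 31.1° + 130 cos 119° + 137 cos 65° + T_D cos 325.1° + T_E cos 192° = 0.
        ΣF_y = 859 sin 31.1° + 130 sin 119° + 137 sin 65° + T_D sin 325.1° + T_E sin 192° = 0.
The known terms sum to (730.4, 681.6) N, so 0.8202 T_D − 0.9781 T_E = -730.4 and -0.5721 T_D − 0.2079 T_E = -681.6.
Solving simultaneously: T_D = 705.1 N, T_E = 1338 N.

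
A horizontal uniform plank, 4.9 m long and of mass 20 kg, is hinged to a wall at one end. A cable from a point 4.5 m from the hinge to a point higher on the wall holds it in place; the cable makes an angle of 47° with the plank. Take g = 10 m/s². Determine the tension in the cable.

T ≈ 149 N

Take torques about the hinge: T sin 47° · 4.5 = 20×10×2.45 = 490 N·m.
So T = 490 / (0.7314 × 4.5) = 148.89 N.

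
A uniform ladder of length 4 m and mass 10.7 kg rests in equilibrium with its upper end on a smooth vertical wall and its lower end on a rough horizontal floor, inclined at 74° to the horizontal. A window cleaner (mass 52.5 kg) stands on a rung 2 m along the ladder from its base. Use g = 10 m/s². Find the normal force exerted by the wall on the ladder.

Torques about the foot: N_wall · 4 sin 74° = 10.7×10×2 cos 74° + 52.5×10×2 cos 74° → N_wall = 90.612 N.

N_wall ≈ 90.6 N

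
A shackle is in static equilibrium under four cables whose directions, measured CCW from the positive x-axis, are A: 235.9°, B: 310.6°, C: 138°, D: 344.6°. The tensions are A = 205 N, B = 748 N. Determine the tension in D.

T_D ≈ 669 N

Resolve: ΣF_x = 205 cos 235.9° + 748 cos 310.6° + T_C cos 138° + T_D cos 344.6° = 0.
        ΣF_y = 205 sin 235.9° + 748 sin 310.6° + T_C sin 138° + T_D sin 344.6° = 0.
The known terms sum to (371.8, -737.7) N, so -0.7431 T_C + 0.9641 T_D = -371.8 and 0.6691 T_C − 0.2656 T_D = 737.7.
Solving simultaneously: T_C = 1368 N, T_D = 668.6 N.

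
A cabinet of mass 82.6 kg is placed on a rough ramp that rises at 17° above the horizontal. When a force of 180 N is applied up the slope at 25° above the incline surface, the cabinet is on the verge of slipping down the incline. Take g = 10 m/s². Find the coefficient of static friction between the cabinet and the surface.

μ ≈ 0.110

On the verge of sliding down the incline, friction is at its maximum μN and acts up the slope.
Perpendicular to incline: N = W cos 17° − P sin 25° = 789.9 − 76.07 = 713.8 N.
Along incline: P cos 25° + μN = W sin 17° → μ = (W sin 17° − P cos 25°) / N = 0.1098.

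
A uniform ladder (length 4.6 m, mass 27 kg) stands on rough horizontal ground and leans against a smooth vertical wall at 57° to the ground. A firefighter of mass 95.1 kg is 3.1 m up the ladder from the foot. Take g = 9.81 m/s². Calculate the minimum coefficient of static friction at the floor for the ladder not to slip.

ΣF_y = 0: N_floor = 27×9.81 + 95.1×9.81 = 1197.8 N.
Torques about the foot: N_wall · 4.6 sin 57° = 27×9.81×2.3 cos 57° + 95.1×9.81×3.1 cos 57° → N_wall = 494.3 N.
ΣF_x = 0: f_floor = N_wall = 494.3 N.
μ_min = f_floor / N_floor = 494.3 / 1197.8 = 0.4127.

μ_min ≈ 0.413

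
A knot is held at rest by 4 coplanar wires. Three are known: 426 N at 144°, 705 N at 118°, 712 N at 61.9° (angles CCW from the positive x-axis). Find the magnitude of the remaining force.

Sum the known components: ΣF_x = -340.3 N, ΣF_y = 1501 N.
For equilibrium the remaining force must supply (−ΣF_x, −ΣF_y) = (340.3, -1501) N.
Magnitude = √((340.3)² + (-1501)²) = 1539 N; direction = atan2(-1501, 340.3) = 282.8°.

F ≈ 1540 N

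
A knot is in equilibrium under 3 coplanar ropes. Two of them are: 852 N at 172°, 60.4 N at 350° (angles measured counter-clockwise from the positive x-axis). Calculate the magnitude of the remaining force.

Sum the known components: ΣF_x = -784.2 N, ΣF_y = 108.1 N.
For equilibrium the remaining force must supply (−ΣF_x, −ΣF_y) = (784.2, -108.1) N.
Magnitude = √((784.2)² + (-108.1)²) = 791.6 N; direction = atan2(-108.1, 784.2) = 352.2°.

F ≈ 792 N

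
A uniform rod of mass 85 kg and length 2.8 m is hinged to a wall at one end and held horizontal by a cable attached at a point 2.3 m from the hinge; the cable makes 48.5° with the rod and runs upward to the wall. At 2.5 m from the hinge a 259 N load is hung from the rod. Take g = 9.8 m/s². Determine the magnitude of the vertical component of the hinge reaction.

Take torques about the hinge: T sin 48.5° · 2.3 = 85×9.8×1.4 + 259×2.5 = 1813.7 N·m.
So T = 1813.7 / (0.7490 × 2.3) = 1052.9 N.
ΣF_y = 0: H_y = (85×9.8 + 259) − T sin 48.5° = 1092 − 788.57 = 303.43 N.

|H_y| ≈ 303 N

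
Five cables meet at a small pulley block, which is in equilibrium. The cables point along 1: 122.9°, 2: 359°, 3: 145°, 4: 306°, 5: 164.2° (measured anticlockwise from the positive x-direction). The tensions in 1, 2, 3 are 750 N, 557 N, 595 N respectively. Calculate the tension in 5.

T_5 ≈ 472 N

Resolve: ΣF_x = 750 cos 122.9° + 557 cos 359° + 595 cos 145° + T_4 cos 306° + T_5 cos 164.2° = 0.
        ΣF_y = 750 sin 122.9° + 557 sin 359° + 595 sin 145° + T_4 sin 306° + T_5 sin 164.2° = 0.
The known terms sum to (-337.9, 961.3) N, so 0.5878 T_4 − 0.9622 T_5 = 337.9 and -0.8090 T_4 + 0.2723 T_5 = -961.3.
Solving simultaneously: T_4 = 1347 N, T_5 = 471.7 N.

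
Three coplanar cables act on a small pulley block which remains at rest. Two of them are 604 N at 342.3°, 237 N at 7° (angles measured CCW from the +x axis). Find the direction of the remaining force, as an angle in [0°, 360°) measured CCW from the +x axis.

θ ≈ 169°

Sum the known components: ΣF_x = 810.6 N, ΣF_y = -154.8 N.
For equilibrium the remaining force must supply (−ΣF_x, −ΣF_y) = (-810.6, 154.8) N.
Magnitude = √((-810.6)² + (154.8)²) = 825.3 N; direction = atan2(154.8, -810.6) = 169.2°.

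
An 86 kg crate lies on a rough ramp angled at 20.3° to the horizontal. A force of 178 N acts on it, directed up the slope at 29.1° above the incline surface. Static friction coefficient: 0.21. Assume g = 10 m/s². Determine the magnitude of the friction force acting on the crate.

Axes along / perpendicular to the incline. W sin 20.3° = 298.4 N down-slope; W cos 20.3° = 806.6 N into the surface.
Perpendicular: N = W cos 20.3° − P sin 29.1° = 806.6 − 86.57 = 720 N.
Along incline: P cos 29.1° + f = W sin 20.3° (friction acts up-slope) → f = 298.4 − 155.5 = 142.8 N.
|f| = 142.8 N ≤ μN = 151.2 N, so the crate is indeed static.

f ≈ 143 N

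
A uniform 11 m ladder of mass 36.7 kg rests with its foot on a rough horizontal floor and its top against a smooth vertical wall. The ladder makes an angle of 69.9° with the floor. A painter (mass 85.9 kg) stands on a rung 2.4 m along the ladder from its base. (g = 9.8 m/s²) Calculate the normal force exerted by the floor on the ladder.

N_floor ≈ 1200 N

ΣF_y = 0: N_floor = 36.7×9.8 + 85.9×9.8 = 1201.5 N.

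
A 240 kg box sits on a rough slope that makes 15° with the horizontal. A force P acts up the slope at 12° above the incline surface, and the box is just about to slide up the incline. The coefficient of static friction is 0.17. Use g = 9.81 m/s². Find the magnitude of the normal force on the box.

N ≈ 2070 N

On the verge of sliding up the incline, friction equals μN and acts down the slope.
Perpendicular: N + P sin 12° = W cos 15° = 2274 N.
Along incline: P cos 12° = W sin 15° + μN  with W sin 15° = 609.4 N.
Solving the pair for P and N: P = 982.7 N, N = 2070 N (and f = μN = 351.9 N).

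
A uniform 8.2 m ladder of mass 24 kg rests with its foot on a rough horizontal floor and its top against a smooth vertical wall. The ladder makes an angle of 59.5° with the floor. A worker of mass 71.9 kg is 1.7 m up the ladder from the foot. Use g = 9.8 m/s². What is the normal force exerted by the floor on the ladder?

ΣF_y = 0: N_floor = 24×9.8 + 71.9×9.8 = 939.82 N.

N_floor ≈ 940 N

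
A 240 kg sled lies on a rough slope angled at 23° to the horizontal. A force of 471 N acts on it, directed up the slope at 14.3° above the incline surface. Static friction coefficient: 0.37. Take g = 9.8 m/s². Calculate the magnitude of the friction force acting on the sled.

Axes along / perpendicular to the incline. W sin 23° = 919 N down-slope; W cos 23° = 2165 N into the surface.
Perpendicular: N = W cos 23° − P sin 14.3° = 2165 − 116.3 = 2049 N.
Along incline: P cos 14.3° + f = W sin 23° (friction acts up-slope) → f = 919 − 456.4 = 462.6 N.
|f| = 462.6 N ≤ μN = 758 N, so the sled is indeed static.

f ≈ 463 N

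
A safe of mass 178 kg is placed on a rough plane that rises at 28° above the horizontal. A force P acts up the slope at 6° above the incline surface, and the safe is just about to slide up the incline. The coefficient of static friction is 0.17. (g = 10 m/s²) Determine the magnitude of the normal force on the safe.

On the verge of sliding up the incline, friction equals μN and acts down the slope.
Perpendicular: N + P sin 6° = W cos 28° = 1572 N.
Along incline: P cos 6° = W sin 28° + μN  with W sin 28° = 835.7 N.
Solving the pair for P and N: P = 1089 N, N = 1458 N (and f = μN = 247.8 N).

N ≈ 1460 N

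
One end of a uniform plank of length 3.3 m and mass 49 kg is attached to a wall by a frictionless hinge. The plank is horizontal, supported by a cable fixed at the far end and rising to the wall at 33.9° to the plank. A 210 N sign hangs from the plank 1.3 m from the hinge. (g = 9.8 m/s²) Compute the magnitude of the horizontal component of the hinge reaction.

Take torques about the hinge: T sin 33.9° · 3.3 = 49×9.8×1.65 + 210×1.3 = 1065.3 N·m.
So T = 1065.3 / (0.5577 × 3.3) = 578.81 N.
ΣF_x = 0: H_x = T cos 33.9° = 480.42 N.

H_x ≈ 480 N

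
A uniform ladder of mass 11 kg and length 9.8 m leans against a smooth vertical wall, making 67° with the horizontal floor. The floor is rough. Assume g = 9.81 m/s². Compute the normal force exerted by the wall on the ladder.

N_wall ≈ 22.9 N

Torques about the foot: N_wall · 9.8 sin 67° = 11×9.81×4.9 cos 67° → N_wall = 22.903 N.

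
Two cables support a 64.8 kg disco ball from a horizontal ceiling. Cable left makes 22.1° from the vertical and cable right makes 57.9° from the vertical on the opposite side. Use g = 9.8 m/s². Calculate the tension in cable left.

T_left ≈ 546 N

Angles from the horizontal: cable left is 90° − 22.1° = 67.9°, cable right is 90° − 57.9° = 32.1°.
Weight W = 64.8 × 9.8 = 635 N acts straight down.
Horizontal: T_left cos 67.9° = T_right cos 32.1°  →  T_right = 0.4441 T_left.
Vertical: T_left sin 67.9° + T_right sin 32.1° = 635.
Substituting the horizontal relation into the vertical equation gives 1.163 T_left = 635, so T_left = 546.3 N.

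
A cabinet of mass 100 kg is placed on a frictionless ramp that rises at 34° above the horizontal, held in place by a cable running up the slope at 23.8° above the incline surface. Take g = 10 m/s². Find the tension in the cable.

Take axes along and perpendicular to the incline. Weight components: W sin 34° = 559.2 N down-slope, W cos 34° = 829 N into the surface.
Along incline: T cos 23.8° = W sin 34° → T = 611.2 N.
Perpendicular: N = W cos 34° − T sin 23.8° = 582.4 N.

T ≈ 611 N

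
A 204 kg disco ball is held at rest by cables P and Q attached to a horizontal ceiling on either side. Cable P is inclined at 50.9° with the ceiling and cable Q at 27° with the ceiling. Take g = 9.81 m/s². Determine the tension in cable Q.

T_Q ≈ 1290 N

Weight W = 204 × 9.81 = 2001 N acts straight down.
Horizontal: T_P cos 50.9° = T_Q cos 27°  →  T_P = 1.413 T_Q.
Vertical: T_P sin 50.9° + T_Q sin 27° = 2001.
Substituting the horizontal relation into the vertical equation gives 1.55 T_Q = 2001, so T_Q = 1291 N.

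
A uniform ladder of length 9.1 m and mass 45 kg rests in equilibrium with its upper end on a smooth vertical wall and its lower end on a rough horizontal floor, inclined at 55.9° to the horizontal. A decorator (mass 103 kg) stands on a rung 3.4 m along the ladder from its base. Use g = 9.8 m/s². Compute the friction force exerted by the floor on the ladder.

f ≈ 405 N

Torques about the foot: N_wall · 9.1 sin 55.9° = 45×9.8×4.55 cos 55.9° + 103×9.8×3.4 cos 55.9° → N_wall = 404.63 N.
ΣF_x = 0: f_floor = N_wall = 404.63 N.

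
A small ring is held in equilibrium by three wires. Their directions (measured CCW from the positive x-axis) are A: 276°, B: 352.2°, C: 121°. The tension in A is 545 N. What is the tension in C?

Resolve: ΣF_x = 545 cos 276° + T_B cos 352.2° + T_C cos 121° = 0.
        ΣF_y = 545 sin 276° + T_B sin 352.2° + T_C sin 121° = 0.
The known terms sum to (56.97, -542) N, so 0.9907 T_B − 0.5150 T_C = -56.97 and -0.1357 T_B + 0.8572 T_C = 542.
Solving simultaneously: T_B = 295.5 N, T_C = 679.1 N.

T_C ≈ 679 N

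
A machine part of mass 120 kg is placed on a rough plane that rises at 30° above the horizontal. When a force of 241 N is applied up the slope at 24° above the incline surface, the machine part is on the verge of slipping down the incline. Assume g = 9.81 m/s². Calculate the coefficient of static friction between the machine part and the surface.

μ ≈ 0.400

On the verge of sliding down the incline, friction is at its maximum μN and acts up the slope.
Perpendicular to incline: N = W cos 30° − P sin 24° = 1019 − 98.02 = 921.5 N.
Along incline: P cos 24° + μN = W sin 30° → μ = (W sin 30° − P cos 24°) / N = 0.3998.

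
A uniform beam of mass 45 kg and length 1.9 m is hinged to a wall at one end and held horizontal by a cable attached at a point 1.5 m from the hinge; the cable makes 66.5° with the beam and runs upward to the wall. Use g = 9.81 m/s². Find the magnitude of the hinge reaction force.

Take torques about the hinge: T sin 66.5° · 1.5 = 45×9.81×0.95 = 419.38 N·m.
So T = 419.38 / (0.9171 × 1.5) = 304.87 N.
ΣF_x = 0: H_x = T cos 66.5° = 121.57 N.
ΣF_y = 0: H_y = (45×9.81) − T sin 66.5° = 441.45 − 279.59 = 161.87 N.
|H| = √(H_x² + H_y²) = √((121.57)² + (161.87)²) = 202.43 N.

|H| ≈ 202 N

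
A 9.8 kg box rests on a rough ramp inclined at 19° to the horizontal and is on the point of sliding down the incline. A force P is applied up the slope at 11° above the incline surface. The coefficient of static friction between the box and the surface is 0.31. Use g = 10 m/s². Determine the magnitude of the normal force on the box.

On the verge of sliding down the incline, friction equals μN and acts up the slope.
Perpendicular: N + P sin 11° = W cos 19° = 92.66 N.
Along incline: P cos 11° + μN = W sin 19° with W sin 19° = 31.91 N.
Solving the pair for P and N: P = 3.448 N, N = 92 N (and f = μN = 28.52 N).

N ≈ 92 N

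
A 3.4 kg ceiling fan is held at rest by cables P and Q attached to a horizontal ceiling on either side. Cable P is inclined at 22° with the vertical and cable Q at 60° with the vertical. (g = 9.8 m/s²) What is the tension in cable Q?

T_Q ≈ 12.6 N

Angles from the horizontal: cable P is 90° − 22° = 68°, cable Q is 90° − 60° = 30°.
Weight W = 3.4 × 9.8 = 33.32 N acts straight down.
Horizontal: T_P cos 68° = T_Q cos 30°  →  T_P = 2.312 T_Q.
Vertical: T_P sin 68° + T_Q sin 30° = 33.32.
Substituting the horizontal relation into the vertical equation gives 2.643 T_Q = 33.32, so T_Q = 12.6 N.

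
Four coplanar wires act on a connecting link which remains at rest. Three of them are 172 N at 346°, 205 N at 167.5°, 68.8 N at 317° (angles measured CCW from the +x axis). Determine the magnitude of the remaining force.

Sum the known components: ΣF_x = 17.07 N, ΣF_y = -44.16 N.
For equilibrium the remaining force must supply (−ΣF_x, −ΣF_y) = (-17.07, 44.16) N.
Magnitude = √((-17.07)² + (44.16)²) = 47.35 N; direction = atan2(44.16, -17.07) = 111.1°.

F ≈ 47.3 N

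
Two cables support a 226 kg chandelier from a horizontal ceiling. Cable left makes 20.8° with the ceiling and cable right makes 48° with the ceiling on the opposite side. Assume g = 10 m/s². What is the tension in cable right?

Weight W = 226 × 10 = 2260 N acts straight down.
Horizontal: T_left cos 20.8° = T_right cos 48°  →  T_left = 0.7158 T_right.
Vertical: T_left sin 20.8° + T_right sin 48° = 2260.
Substituting the horizontal relation into the vertical equation gives 0.9973 T_right = 2260, so T_right = 2266 N.

T_right ≈ 2270 N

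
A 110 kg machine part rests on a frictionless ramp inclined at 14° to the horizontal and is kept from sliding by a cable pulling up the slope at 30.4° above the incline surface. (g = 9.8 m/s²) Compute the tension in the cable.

T ≈ 302 N

Take axes along and perpendicular to the incline. Weight components: W sin 14° = 260.8 N down-slope, W cos 14° = 1046 N into the surface.
Along incline: T cos 30.4° = W sin 14° → T = 302.4 N.
Perpendicular: N = W cos 14° − T sin 30.4° = 893 N.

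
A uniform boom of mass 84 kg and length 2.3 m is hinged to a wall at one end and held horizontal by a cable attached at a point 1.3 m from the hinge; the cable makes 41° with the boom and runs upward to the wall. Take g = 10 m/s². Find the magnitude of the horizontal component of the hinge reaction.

H_x ≈ 855 N

Take torques about the hinge: T sin 41° · 1.3 = 84×10×1.15 = 966 N·m.
So T = 966 / (0.6561 × 1.3) = 1132.6 N.
ΣF_x = 0: H_x = T cos 41° = 854.81 N.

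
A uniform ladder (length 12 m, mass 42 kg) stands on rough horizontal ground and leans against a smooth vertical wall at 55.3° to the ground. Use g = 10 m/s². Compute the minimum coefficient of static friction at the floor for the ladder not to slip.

ΣF_y = 0: N_floor = 42×10 = 420 N.
Torques about the foot: N_wall · 12 sin 55.3° = 42×10×6 cos 55.3° → N_wall = 145.41 N.
ΣF_x = 0: f_floor = N_wall = 145.41 N.
μ_min = f_floor / N_floor = 145.41 / 420 = 0.3462.

μ_min ≈ 0.346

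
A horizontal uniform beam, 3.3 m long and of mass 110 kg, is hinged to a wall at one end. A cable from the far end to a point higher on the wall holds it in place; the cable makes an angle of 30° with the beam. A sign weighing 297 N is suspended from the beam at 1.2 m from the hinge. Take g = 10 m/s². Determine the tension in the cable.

T ≈ 1320 N

Take torques about the hinge: T sin 30° · 3.3 = 110×10×1.65 + 297×1.2 = 2171.4 N·m.
So T = 2171.4 / (0.5000 × 3.3) = 1316 N.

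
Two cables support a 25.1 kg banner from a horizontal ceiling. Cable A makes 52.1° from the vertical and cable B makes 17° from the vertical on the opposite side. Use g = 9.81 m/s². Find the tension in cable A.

T_A ≈ 77.1 N

Angles from the horizontal: cable A is 90° − 52.1° = 37.9°, cable B is 90° − 17° = 73°.
Weight W = 25.1 × 9.81 = 246.2 N acts straight down.
Horizontal: T_A cos 37.9° = T_B cos 73°  →  T_B = 2.699 T_A.
Vertical: T_A sin 37.9° + T_B sin 73° = 246.2.
Substituting the horizontal relation into the vertical equation gives 3.195 T_A = 246.2, so T_A = 77.06 N.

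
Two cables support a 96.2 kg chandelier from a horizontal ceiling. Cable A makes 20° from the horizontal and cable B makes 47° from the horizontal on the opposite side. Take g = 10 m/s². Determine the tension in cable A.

T_A ≈ 713 N

Weight W = 96.2 × 10 = 962 N acts straight down.
Horizontal: T_A cos 20° = T_B cos 47°  →  T_B = 1.378 T_A.
Vertical: T_A sin 20° + T_B sin 47° = 962.
Substituting the horizontal relation into the vertical equation gives 1.35 T_A = 962, so T_A = 712.7 N.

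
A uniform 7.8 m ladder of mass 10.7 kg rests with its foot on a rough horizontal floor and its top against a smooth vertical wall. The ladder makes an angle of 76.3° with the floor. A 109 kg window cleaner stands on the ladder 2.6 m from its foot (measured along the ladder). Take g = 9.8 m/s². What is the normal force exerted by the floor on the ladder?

ΣF_y = 0: N_floor = 10.7×9.8 + 109×9.8 = 1173.1 N.

N_floor ≈ 1170 N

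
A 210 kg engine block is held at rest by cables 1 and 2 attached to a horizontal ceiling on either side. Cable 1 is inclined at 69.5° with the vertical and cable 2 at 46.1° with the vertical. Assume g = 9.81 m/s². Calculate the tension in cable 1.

Angles from the horizontal: cable 1 is 90° − 69.5° = 20.5°, cable 2 is 90° − 46.1° = 43.9°.
Weight W = 210 × 9.81 = 2060 N acts straight down.
Horizontal: T_1 cos 20.5° = T_2 cos 43.9°  →  T_2 = 1.3 T_1.
Vertical: T_1 sin 20.5° + T_2 sin 43.9° = 2060.
Substituting the horizontal relation into the vertical equation gives 1.252 T_1 = 2060, so T_1 = 1646 N.

T_1 ≈ 1650 N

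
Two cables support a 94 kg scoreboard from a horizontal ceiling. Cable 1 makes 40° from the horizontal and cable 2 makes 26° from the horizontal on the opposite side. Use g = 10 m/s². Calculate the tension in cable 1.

Weight W = 94 × 10 = 940 N acts straight down.
Horizontal: T_1 cos 40° = T_2 cos 26°  →  T_2 = 0.8523 T_1.
Vertical: T_1 sin 40° + T_2 sin 26° = 940.
Substituting the horizontal relation into the vertical equation gives 1.016 T_1 = 940, so T_1 = 924.8 N.

T_1 ≈ 925 N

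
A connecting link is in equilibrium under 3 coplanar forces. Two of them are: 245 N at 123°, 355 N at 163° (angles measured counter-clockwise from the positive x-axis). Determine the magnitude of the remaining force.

Sum the known components: ΣF_x = -472.9 N, ΣF_y = 309.3 N.
For equilibrium the remaining force must supply (−ΣF_x, −ΣF_y) = (472.9, -309.3) N.
Magnitude = √((472.9)² + (-309.3)²) = 565.1 N; direction = atan2(-309.3, 472.9) = 326.8°.

F ≈ 565 N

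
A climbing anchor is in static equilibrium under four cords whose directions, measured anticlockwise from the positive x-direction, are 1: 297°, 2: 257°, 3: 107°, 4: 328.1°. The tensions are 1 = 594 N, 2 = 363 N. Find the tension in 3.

Resolve: ΣF_x = 594 cos 297° + 363 cos 257° + T_3 cos 107° + T_4 cos 328.1° = 0.
        ΣF_y = 594 sin 297° + 363 sin 257° + T_3 sin 107° + T_4 sin 328.1° = 0.
The known terms sum to (188, -883) N, so -0.2924 T_3 + 0.8490 T_4 = -188 and 0.9563 T_3 − 0.5284 T_4 = 883.
Solving simultaneously: T_3 = 989.2 N, T_4 = 119.2 N.

T_3 ≈ 989 N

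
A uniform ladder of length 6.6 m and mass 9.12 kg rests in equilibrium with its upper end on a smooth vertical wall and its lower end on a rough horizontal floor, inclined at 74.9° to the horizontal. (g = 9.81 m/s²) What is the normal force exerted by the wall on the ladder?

N_wall ≈ 12.1 N

Torques about the foot: N_wall · 6.6 sin 74.9° = 9.12×9.81×3.3 cos 74.9° → N_wall = 12.07 N.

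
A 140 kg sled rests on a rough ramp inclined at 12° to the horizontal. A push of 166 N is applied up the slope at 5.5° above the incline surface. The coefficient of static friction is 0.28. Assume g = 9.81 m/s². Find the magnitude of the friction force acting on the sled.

Axes along / perpendicular to the incline. W sin 12° = 285.5 N down-slope; W cos 12° = 1343 N into the surface.
Perpendicular: N = W cos 12° − P sin 5.5° = 1343 − 15.91 = 1327 N.
Along incline: P cos 5.5° + f = W sin 12° (friction acts up-slope) → f = 285.5 − 165.2 = 120.3 N.
|f| = 120.3 N ≤ μN = 371.7 N, so the sled is indeed static.

f ≈ 120 N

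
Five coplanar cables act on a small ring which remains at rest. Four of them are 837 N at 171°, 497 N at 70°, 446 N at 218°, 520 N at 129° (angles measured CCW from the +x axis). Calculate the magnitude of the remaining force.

Sum the known components: ΣF_x = -1335 N, ΣF_y = 727.5 N.
For equilibrium the remaining force must supply (−ΣF_x, −ΣF_y) = (1335, -727.5) N.
Magnitude = √((1335)² + (-727.5)²) = 1521 N; direction = atan2(-727.5, 1335) = 331.4°.

F ≈ 1520 N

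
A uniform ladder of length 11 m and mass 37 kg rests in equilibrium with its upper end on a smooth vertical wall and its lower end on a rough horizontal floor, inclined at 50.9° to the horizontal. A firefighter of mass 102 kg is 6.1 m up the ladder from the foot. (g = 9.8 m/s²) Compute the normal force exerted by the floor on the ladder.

N_floor ≈ 1360 N

ΣF_y = 0: N_floor = 37×9.8 + 102×9.8 = 1362.2 N.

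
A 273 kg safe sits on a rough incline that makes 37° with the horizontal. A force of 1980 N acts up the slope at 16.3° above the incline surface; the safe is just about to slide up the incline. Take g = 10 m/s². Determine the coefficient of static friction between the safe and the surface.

On the verge of sliding up the incline, friction is at its maximum μN and acts down the slope.
Perpendicular to incline: N = W cos 37° − P sin 16.3° = 2180 − 555.7 = 1625 N.
Along incline: P cos 16.3° − μN = W sin 37° → μ = −(W sin 37° − P cos 16.3°) / N = 0.1585.

μ ≈ 0.158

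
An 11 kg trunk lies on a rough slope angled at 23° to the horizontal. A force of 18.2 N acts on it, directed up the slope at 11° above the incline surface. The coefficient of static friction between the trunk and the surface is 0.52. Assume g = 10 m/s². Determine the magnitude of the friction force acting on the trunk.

Axes along / perpendicular to the incline. W sin 23° = 42.98 N down-slope; W cos 23° = 101.3 N into the surface.
Perpendicular: N = W cos 23° − P sin 11° = 101.3 − 3.473 = 97.78 N.
Along incline: P cos 11° + f = W sin 23° (friction acts up-slope) → f = 42.98 − 17.87 = 25.11 N.
|f| = 25.11 N ≤ μN = 50.85 N, so the trunk is indeed static.

f ≈ 25.1 N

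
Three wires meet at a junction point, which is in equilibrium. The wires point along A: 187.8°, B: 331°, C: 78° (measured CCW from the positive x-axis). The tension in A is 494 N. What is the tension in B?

Resolve: ΣF_x = 494 cos 187.8° + T_B cos 331° + T_C cos 78° = 0.
        ΣF_y = 494 sin 187.8° + T_B sin 331° + T_C sin 78° = 0.
The known terms sum to (-489.4, -67.04) N, so 0.8746 T_B + 0.2079 T_C = 489.4 and -0.4848 T_B + 0.9781 T_C = 67.04.
Solving simultaneously: T_B = 486 N, T_C = 309.4 N.

T_B ≈ 486 N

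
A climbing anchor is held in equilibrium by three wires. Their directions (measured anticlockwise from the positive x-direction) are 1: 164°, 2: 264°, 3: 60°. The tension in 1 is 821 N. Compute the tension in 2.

Resolve: ΣF_x = 821 cos 164° + T_2 cos 264° + T_3 cos 60° = 0.
        ΣF_y = 821 sin 164° + T_2 sin 264° + T_3 sin 60° = 0.
The known terms sum to (-789.2, 226.3) N, so -0.1045 T_2 + 0.5000 T_3 = 789.2 and -0.9945 T_2 + 0.8660 T_3 = -226.3.
Solving simultaneously: T_2 = 1959 N, T_3 = 1988 N.

T_2 ≈ 1960 N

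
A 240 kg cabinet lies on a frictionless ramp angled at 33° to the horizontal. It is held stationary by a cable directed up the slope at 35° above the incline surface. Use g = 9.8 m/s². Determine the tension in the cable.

Take axes along and perpendicular to the incline. Weight components: W sin 33° = 1281 N down-slope, W cos 33° = 1973 N into the surface.
Along incline: T cos 35° = W sin 33° → T = 1564 N.
Perpendicular: N = W cos 33° − T sin 35° = 1076 N.

T ≈ 1560 N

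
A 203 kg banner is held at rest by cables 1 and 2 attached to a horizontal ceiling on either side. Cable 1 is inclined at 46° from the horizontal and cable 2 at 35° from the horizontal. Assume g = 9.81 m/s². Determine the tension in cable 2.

Weight W = 203 × 9.81 = 1991 N acts straight down.
Horizontal: T_1 cos 46° = T_2 cos 35°  →  T_1 = 1.179 T_2.
Vertical: T_1 sin 46° + T_2 sin 35° = 1991.
Substituting the horizontal relation into the vertical equation gives 1.422 T_2 = 1991, so T_2 = 1401 N.

T_2 ≈ 1400 N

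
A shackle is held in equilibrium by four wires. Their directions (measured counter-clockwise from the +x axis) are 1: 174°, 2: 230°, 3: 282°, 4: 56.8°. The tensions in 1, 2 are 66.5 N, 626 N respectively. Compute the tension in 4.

Resolve: ΣF_x = 66.5 cos 174° + 626 cos 230° + T_3 cos 282° + T_4 cos 56.8° = 0.
        ΣF_y = 66.5 sin 174° + 626 sin 230° + T_3 sin 282° + T_4 sin 56.8° = 0.
The known terms sum to (-468.5, -472.6) N, so 0.2079 T_3 + 0.5476 T_4 = 468.5 and -0.9781 T_3 + 0.8368 T_4 = 472.6.
Solving simultaneously: T_3 = 187.8 N, T_4 = 784.3 N.

T_4 ≈ 784 N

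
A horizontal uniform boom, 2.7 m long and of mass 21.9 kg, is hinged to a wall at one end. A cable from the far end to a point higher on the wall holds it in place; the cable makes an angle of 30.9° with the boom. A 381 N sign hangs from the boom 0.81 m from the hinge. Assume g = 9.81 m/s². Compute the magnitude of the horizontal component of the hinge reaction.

Take torques about the hinge: T sin 30.9° · 2.7 = 21.9×9.81×1.35 + 381×0.81 = 598.64 N·m.
So T = 598.64 / (0.5135 × 2.7) = 431.75 N.
ΣF_x = 0: H_x = T cos 30.9° = 370.47 N.

H_x ≈ 370 N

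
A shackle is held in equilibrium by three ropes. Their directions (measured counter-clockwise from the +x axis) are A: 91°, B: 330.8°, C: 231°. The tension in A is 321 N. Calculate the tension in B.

Resolve: ΣF_x = 321 cos 91° + T_B cos 330.8° + T_C cos 231° = 0.
        ΣF_y = 321 sin 91° + T_B sin 330.8° + T_C sin 231° = 0.
The known terms sum to (-5.602, 321) N, so 0.8729 T_B − 0.6293 T_C = 5.602 and -0.4879 T_B − 0.7771 T_C = -321.
Solving simultaneously: T_B = 209.4 N, T_C = 281.5 N.

T_B ≈ 209 N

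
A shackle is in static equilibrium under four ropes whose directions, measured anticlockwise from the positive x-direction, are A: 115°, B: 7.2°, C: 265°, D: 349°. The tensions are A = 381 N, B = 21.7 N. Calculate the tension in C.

Resolve: ΣF_x = 381 cos 115° + 21.7 cos 7.2° + T_C cos 265° + T_D cos 349° = 0.
        ΣF_y = 381 sin 115° + 21.7 sin 7.2° + T_C sin 265° + T_D sin 349° = 0.
The known terms sum to (-139.5, 348) N, so -0.0872 T_C + 0.9816 T_D = 139.5 and -0.9962 T_C − 0.1908 T_D = -348.
Solving simultaneously: T_C = 316.7 N, T_D = 170.2 N.

T_C ≈ 317 N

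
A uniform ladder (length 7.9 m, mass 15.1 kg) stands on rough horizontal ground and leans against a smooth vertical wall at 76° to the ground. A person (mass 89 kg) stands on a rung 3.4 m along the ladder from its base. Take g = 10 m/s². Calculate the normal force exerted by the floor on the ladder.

ΣF_y = 0: N_floor = 15.1×10 + 89×10 = 1041 N.

N_floor ≈ 1040 N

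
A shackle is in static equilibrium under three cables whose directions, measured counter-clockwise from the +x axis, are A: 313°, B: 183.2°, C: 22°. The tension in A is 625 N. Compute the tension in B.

Resolve: ΣF_x = 625 cos 313° + T_B cos 183.2° + T_C cos 22° = 0.
        ΣF_y = 625 sin 313° + T_B sin 183.2° + T_C sin 22° = 0.
The known terms sum to (426.2, -457.1) N, so -0.9984 T_B + 0.9272 T_C = -426.2 and -0.0558 T_B + 0.3746 T_C = 457.1.
Solving simultaneously: T_B = 1811 N, T_C = 1490 N.

T_B ≈ 1810 N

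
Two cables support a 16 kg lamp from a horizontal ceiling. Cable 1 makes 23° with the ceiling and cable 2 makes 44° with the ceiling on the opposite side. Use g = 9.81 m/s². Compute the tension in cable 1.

Weight W = 16 × 9.81 = 157 N acts straight down.
Horizontal: T_1 cos 23° = T_2 cos 44°  →  T_2 = 1.28 T_1.
Vertical: T_1 sin 23° + T_2 sin 44° = 157.
Substituting the horizontal relation into the vertical equation gives 1.28 T_1 = 157, so T_1 = 122.7 N.

T_1 ≈ 123 N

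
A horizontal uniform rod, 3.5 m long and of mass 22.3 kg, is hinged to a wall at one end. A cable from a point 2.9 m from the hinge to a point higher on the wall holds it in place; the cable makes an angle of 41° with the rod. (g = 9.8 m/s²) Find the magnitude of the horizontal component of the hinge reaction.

Take torques about the hinge: T sin 41° · 2.9 = 22.3×9.8×1.75 = 382.45 N·m.
So T = 382.45 / (0.6561 × 2.9) = 201.01 N.
ΣF_x = 0: H_x = T cos 41° = 151.71 N.

H_x ≈ 152 N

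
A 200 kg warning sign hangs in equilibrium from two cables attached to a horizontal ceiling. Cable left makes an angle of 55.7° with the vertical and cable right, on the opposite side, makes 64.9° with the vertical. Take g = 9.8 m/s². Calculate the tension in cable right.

Angles from the horizontal: cable left is 90° − 55.7° = 34.3°, cable right is 90° − 64.9° = 25.1°.
Weight W = 200 × 9.8 = 1960 N acts straight down.
Horizontal: T_left cos 34.3° = T_right cos 25.1°  →  T_left = 1.096 T_right.
Vertical: T_left sin 34.3° + T_right sin 25.1° = 1960.
Substituting the horizontal relation into the vertical equation gives 1.042 T_right = 1960, so T_right = 1881 N.

T_right ≈ 1880 N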